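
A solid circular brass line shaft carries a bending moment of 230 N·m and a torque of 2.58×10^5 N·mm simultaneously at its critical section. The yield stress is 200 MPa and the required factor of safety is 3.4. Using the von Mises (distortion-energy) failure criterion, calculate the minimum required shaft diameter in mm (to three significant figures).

σ_allow = σ_y/n = 200/3.4 = 58.82 MPa.
For a solid shaft σ_b = 32M/(πd³) and τ = 16T/(πd³), so the von Mises stress is σ' = (16/πd³)·√(4M²+3T²).
√(4M²+3T²) = √(4×(230000)² + 3×(258000)²) = 641300 N·mm.
d³ = 16×641300/(π×58.82) = 55530 mm³.
d = 38.15 mm.

d = 38.2 mm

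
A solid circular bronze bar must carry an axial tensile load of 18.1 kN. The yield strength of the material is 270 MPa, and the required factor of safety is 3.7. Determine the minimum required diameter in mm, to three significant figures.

d = 17.8 mm

Allowable stress σ_allow = 270/3.7 = 72.97 MPa.
Required area A = F/σ_allow = 18100/72.97 = 248.0 mm².
A = πd²/4 → d = √(4A/π) = 17.77 mm.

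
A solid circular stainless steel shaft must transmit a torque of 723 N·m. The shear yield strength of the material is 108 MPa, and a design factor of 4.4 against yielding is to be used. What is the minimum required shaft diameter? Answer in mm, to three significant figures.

d = 53.1 mm

Allowable shear stress τ_allow = 108/4.4 = 24.55 MPa.
For a solid shaft τ = 16T/(πd³), so d³ = 16T/(π τ_allow) = 16×723000/(π×24.55) = 150000 mm³.
d = (150000)^(1/3) = 53.13 mm.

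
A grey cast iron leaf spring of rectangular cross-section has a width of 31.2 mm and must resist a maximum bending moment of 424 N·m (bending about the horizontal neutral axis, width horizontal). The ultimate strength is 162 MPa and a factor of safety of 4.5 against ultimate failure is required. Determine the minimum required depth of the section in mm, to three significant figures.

σ_allow = 162/4.5 = 36.00 MPa.
For a rectangular section σ = 6M/(bh²), so h² = 6M/(b σ_allow) = 6×424000/(31.2×36.00) = 2265 mm².
h = 47.59 mm.

h = 47.6 mm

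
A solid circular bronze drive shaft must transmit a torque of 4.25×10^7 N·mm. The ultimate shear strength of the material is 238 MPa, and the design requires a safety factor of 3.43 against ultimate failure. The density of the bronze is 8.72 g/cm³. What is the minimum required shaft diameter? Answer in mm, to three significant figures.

d = 146 mm

Allowable shear stress τ_allow = 238/3.43 = 69.39 MPa.
For a solid shaft τ = 16T/(πd³), so d³ = 16T/(π τ_allow) = 16×4.2500×10^7/(π×69.39) = 3.119×10^6 mm³.
d = (3.119×10^6)^(1/3) = 146.1 mm.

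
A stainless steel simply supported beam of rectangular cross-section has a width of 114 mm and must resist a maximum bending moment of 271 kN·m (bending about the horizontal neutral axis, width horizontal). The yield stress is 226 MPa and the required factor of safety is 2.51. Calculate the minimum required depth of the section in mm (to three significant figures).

h = 398 mm

σ_allow = 226/2.51 = 90.04 MPa.
For a rectangular section σ = 6M/(bh²), so h² = 6M/(b σ_allow) = 6×2.7100×10^8/(114×90.04) = 158400 mm².
h = 398.0 mm.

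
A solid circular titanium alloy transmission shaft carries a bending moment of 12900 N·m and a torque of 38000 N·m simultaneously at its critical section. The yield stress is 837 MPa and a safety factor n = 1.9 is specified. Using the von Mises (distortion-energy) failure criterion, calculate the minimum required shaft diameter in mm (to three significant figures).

σ_allow = σ_y/n = 837/1.9 = 440.5 MPa.
For a solid shaft σ_b = 32M/(πd³) and τ = 16T/(πd³), so the von Mises stress is σ' = (16/πd³)·√(4M²+3T²).
√(4M²+3T²) = √(4×(1.290×10^7)² + 3×(3.800×10^7)²) = 7.069×10^7 N·mm.
d³ = 16×7.069×10^7/(π×440.5) = 817300 mm³.
d = 93.50 mm.

d = 93.5 mm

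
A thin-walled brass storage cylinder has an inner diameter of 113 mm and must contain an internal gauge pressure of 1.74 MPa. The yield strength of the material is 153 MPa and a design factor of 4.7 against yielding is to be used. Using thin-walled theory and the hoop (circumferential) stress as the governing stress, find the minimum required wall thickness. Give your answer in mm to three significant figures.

σ_allow = 153/4.7 = 32.55 MPa.
Hoop stress σ_h = pD/(2t), so t = pD/(2σ_allow) = 1.74×113/(2×32.55) = 3.020 mm.

t = 3.02 mm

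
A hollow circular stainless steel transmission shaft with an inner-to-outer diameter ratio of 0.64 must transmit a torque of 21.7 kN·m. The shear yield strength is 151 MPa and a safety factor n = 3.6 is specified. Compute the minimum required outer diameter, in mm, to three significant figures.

τ_allow = 151/3.6 = 41.94 MPa.
For a hollow shaft τ = 16T/[πd_o³(1−k⁴)] with k = 0.64, so 1−k⁴ = 0.8322.
d_o³ = 16T/[π τ_allow (1−k⁴)] = 16×2.1700×10^7/(π×41.94×0.8322) = 3.166×10^6 mm³.
d_o = 146.8 mm.

d_o = 147 mm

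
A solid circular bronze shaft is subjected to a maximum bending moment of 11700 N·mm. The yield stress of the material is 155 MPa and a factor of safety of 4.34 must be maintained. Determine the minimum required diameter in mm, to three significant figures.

σ_allow = 155/4.34 = 35.71 MPa.
For a solid circular section σ = 32M/(πd³), so d³ = 32M/(π σ_allow) = 32×11700/(π×35.71) = 3337 mm³.
d = 14.94 mm.

d = 14.9 mm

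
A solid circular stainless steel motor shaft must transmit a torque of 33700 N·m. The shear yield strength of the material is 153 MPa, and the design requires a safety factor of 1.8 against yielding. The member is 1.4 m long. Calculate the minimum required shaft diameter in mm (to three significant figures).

d = 126 mm

Allowable shear stress τ_allow = 153/1.8 = 85.00 MPa.
For a solid shaft τ = 16T/(πd³), so d³ = 16T/(π τ_allow) = 16×3.3700×10^7/(π×85.00) = 2.019×10^6 mm³.
d = (2.019×10^6)^(1/3) = 126.4 mm.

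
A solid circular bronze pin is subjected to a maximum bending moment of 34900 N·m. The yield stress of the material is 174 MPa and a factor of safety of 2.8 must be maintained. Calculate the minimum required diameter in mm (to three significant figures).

σ_allow = 174/2.8 = 62.14 MPa.
For a solid circular section σ = 32M/(πd³), so d³ = 32M/(π σ_allow) = 32×3.4900×10^7/(π×62.14) = 5.721×10^6 mm³.
d = 178.8 mm.

d = 179 mm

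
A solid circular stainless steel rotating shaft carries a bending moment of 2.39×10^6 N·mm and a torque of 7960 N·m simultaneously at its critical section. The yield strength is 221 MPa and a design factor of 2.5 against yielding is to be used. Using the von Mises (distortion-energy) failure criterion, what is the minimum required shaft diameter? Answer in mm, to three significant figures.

d = 94.4 mm

σ_allow = σ_y/n = 221/2.5 = 88.40 MPa.
For a solid shaft σ_b = 32M/(πd³) and τ = 16T/(πd³), so the von Mises stress is σ' = (16/πd³)·√(4M²+3T²).
√(4M²+3T²) = √(4×(2.390×10^6)² + 3×(7.960×10^6)²) = 1.459×10^7 N·mm.
d³ = 16×1.459×10^7/(π×88.40) = 840700 mm³.
d = 94.38 mm.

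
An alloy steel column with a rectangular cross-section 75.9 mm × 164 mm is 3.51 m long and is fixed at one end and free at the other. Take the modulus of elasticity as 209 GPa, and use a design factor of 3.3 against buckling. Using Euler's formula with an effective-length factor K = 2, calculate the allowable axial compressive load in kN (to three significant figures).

Buckling occurs about the weak axis: I_min = h·b³/12 = 164×75.9³/12 = 5.976×10^6 mm⁴ (b = 75.9 mm is the smaller dimension).
Effective length L_e = KL = 2×3.51 m = 7020 mm.
Euler critical load P_cr = π²EI/L_e² = π²×209000×5.976×10^6/7020² = 250100 N.
P_allow = P_cr/n = 250100/3.3 = 75800 N.

P_allow = 75.8 kN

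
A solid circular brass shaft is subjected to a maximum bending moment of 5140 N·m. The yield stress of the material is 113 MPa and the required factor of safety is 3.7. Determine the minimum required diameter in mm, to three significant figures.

d = 120 mm

σ_allow = 113/3.7 = 30.54 MPa.
For a solid circular section σ = 32M/(πd³), so d³ = 32M/(π σ_allow) = 32×5140000/(π×30.54) = 1.714×10^6 mm³.
d = 119.7 mm.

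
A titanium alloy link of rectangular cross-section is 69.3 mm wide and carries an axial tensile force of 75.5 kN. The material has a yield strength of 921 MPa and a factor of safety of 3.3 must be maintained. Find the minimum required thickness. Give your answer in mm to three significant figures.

σ_allow = 921/3.3 = 279.1 MPa.
Required area A = F/σ_allow = 75500/279.1 = 270.5 mm².
t = A/w = 270.5/69.3 = 3.904 mm.

t = 3.90 mm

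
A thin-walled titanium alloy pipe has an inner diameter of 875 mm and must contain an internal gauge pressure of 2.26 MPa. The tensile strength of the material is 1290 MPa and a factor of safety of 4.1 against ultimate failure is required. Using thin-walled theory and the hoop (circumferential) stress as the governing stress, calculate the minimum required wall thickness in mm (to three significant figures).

σ_allow = 1290/4.1 = 314.6 MPa.
Hoop stress σ_h = pD/(2t), so t = pD/(2σ_allow) = 2.26×875/(2×314.6) = 3.143 mm.

t = 3.14 mm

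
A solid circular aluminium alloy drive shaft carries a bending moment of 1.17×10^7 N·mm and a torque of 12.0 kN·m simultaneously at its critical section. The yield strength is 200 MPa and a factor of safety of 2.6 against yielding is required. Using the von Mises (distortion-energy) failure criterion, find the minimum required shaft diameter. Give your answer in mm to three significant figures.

d = 127 mm

σ_allow = σ_y/n = 200/2.6 = 76.92 MPa.
For a solid shaft σ_b = 32M/(πd³) and τ = 16T/(πd³), so the von Mises stress is σ' = (16/πd³)·√(4M²+3T²).
√(4M²+3T²) = √(4×(1.170×10^7)² + 3×(1.200×10^7)²) = 3.130×10^7 N·mm.
d³ = 16×3.130×10^7/(π×76.92) = 2.072×10^6 mm³.
d = 127.5 mm.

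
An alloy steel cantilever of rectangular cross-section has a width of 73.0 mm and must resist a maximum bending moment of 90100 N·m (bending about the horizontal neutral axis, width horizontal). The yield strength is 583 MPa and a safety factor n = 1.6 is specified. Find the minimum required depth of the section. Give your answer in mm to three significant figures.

σ_allow = 583/1.6 = 364.4 MPa.
For a rectangular section σ = 6M/(bh²), so h² = 6M/(b σ_allow) = 6×9.0100×10^7/(73.0×364.4) = 20320 mm².
h = 142.6 mm.

h = 143 mm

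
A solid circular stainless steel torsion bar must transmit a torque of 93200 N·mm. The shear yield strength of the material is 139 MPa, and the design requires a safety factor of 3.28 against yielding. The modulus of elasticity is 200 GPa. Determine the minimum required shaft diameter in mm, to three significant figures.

Allowable shear stress τ_allow = 139/3.28 = 42.38 MPa.
For a solid shaft τ = 16T/(πd³), so d³ = 16T/(π τ_allow) = 16×93200/(π×42.38) = 11200 mm³.
d = (11200)^(1/3) = 22.37 mm.

d = 22.4 mm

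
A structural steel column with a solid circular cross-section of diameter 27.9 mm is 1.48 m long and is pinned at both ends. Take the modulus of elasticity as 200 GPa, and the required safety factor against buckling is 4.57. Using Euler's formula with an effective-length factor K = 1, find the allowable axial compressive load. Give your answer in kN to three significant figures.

I = πd⁴/64 = π×27.9⁴/64 = 29740 mm⁴.
Effective length L_e = KL = 1×1.48 m = 1480 mm.
Euler critical load P_cr = π²EI/L_e² = π²×200000×29740/1480² = 26800 N.
P_allow = P_cr/n = 26800/4.57 = 5865 N.

P_allow = 5.87 kN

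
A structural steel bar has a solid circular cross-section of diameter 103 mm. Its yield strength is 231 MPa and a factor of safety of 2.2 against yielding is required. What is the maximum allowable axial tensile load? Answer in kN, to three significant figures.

F_allow = 875 kN

σ_allow = 231/2.2 = 105.0 MPa.
A = πd²/4 = π×103²/4 = 8332 mm².
F_allow = σ_allow × A = 105.0×8332 = 874900 N.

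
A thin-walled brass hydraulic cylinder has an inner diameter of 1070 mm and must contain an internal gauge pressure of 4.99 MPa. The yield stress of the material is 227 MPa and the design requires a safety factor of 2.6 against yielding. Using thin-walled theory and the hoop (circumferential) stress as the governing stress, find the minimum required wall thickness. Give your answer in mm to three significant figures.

t = 30.6 mm

σ_allow = 227/2.6 = 87.31 MPa.
Hoop stress σ_h = pD/(2t), so t = pD/(2σ_allow) = 4.99×1070/(2×87.31) = 30.58 mm.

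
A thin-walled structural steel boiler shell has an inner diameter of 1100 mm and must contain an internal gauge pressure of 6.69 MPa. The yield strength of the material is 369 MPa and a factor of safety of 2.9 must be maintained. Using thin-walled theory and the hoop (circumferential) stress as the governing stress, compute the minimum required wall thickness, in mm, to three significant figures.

σ_allow = 369/2.9 = 127.2 MPa.
Hoop stress σ_h = pD/(2t), so t = pD/(2σ_allow) = 6.69×1100/(2×127.2) = 28.92 mm.

t = 28.9 mm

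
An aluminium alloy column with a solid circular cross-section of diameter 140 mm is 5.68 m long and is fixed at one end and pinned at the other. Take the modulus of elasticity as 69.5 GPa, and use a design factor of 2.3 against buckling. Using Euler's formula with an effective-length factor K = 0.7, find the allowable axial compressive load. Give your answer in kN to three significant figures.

I = πd⁴/64 = π×140⁴/64 = 1.886×10^7 mm⁴.
Effective length L_e = KL = 0.7×5.68 m = 3976 mm.
Euler critical load P_cr = π²EI/L_e² = π²×69500×1.886×10^7/3976² = 818200 N.
P_allow = P_cr/n = 818200/2.3 = 355800 N.

P_allow = 356 kN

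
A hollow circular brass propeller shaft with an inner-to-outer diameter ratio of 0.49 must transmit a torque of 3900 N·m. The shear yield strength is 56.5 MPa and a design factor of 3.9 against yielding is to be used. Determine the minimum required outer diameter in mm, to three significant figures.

τ_allow = 56.5/3.9 = 14.49 MPa.
For a hollow shaft τ = 16T/[πd_o³(1−k⁴)] with k = 0.49, so 1−k⁴ = 0.9424.
d_o³ = 16T/[π τ_allow (1−k⁴)] = 16×3900000/(π×14.49×0.9424) = 1.455×10^6 mm³.
d_o = 113.3 mm.

d_o = 113 mm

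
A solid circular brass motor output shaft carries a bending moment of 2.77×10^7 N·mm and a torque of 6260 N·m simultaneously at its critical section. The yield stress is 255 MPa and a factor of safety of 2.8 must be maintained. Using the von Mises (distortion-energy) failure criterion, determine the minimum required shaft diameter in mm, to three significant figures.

σ_allow = σ_y/n = 255/2.8 = 91.07 MPa.
For a solid shaft σ_b = 32M/(πd³) and τ = 16T/(πd³), so the von Mises stress is σ' = (16/πd³)·√(4M²+3T²).
√(4M²+3T²) = √(4×(2.770×10^7)² + 3×(6.260×10^6)²) = 5.645×10^7 N·mm.
d³ = 16×5.645×10^7/(π×91.07) = 3.157×10^6 mm³.
d = 146.7 mm.

d = 147 mm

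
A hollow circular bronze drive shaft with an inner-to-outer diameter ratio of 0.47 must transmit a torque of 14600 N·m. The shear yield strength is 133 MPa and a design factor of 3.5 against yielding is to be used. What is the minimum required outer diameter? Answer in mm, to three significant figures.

d_o = 127 mm

τ_allow = 133/3.5 = 38.00 MPa.
For a hollow shaft τ = 16T/[πd_o³(1−k⁴)] with k = 0.47, so 1−k⁴ = 0.9512.
d_o³ = 16T/[π τ_allow (1−k⁴)] = 16×1.4600×10^7/(π×38.00×0.9512) = 2.057×10^6 mm³.
d_o = 127.2 mm.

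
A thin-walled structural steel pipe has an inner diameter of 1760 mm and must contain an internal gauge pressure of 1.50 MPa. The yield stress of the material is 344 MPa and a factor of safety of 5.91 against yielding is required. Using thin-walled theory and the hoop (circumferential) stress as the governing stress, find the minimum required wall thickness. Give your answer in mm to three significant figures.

σ_allow = 344/5.91 = 58.21 MPa.
Hoop stress σ_h = pD/(2t), so t = pD/(2σ_allow) = 1.50×1760/(2×58.21) = 22.68 mm.

t = 22.7 mm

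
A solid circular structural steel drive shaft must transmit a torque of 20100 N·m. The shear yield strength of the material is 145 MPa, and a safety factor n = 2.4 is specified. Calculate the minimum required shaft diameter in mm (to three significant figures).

d = 119 mm

Allowable shear stress τ_allow = 145/2.4 = 60.42 MPa.
For a solid shaft τ = 16T/(πd³), so d³ = 16T/(π τ_allow) = 16×2.0100×10^7/(π×60.42) = 1.694×10^6 mm³.
d = (1.694×10^6)^(1/3) = 119.2 mm.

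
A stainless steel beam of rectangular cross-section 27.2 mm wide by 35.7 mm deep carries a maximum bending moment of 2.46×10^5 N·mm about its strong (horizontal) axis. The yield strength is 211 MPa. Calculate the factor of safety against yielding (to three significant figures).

Section modulus S = bh²/6 = 27.2×35.7²/6 = 5778 mm³.
σ = M/S = 246000/5778 = 42.58 MPa.
n = 211/42.58 = 4.956.

n = 4.96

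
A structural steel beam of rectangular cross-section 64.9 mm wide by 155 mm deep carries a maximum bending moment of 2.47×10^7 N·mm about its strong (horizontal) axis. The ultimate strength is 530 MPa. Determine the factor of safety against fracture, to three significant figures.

n = 5.58

Section modulus S = bh²/6 = 64.9×155²/6 = 259900 mm³.
σ = M/S = 2.4700×10^7/259900 = 95.05 MPa.
n = 530/95.05 = 5.576.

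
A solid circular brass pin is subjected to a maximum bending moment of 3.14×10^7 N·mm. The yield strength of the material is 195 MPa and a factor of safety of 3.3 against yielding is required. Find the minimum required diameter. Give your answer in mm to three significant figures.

d = 176 mm

σ_allow = 195/3.3 = 59.09 MPa.
For a solid circular section σ = 32M/(πd³), so d³ = 32M/(π σ_allow) = 32×3.1400×10^7/(π×59.09) = 5.413×10^6 mm³.
d = 175.6 mm.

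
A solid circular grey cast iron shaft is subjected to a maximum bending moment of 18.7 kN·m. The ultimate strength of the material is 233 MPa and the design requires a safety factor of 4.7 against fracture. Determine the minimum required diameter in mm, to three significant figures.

σ_allow = 233/4.7 = 49.57 MPa.
For a solid circular section σ = 32M/(πd³), so d³ = 32M/(π σ_allow) = 32×1.8700×10^7/(π×49.57) = 3.842×10^6 mm³.
d = 156.6 mm.

d = 157 mm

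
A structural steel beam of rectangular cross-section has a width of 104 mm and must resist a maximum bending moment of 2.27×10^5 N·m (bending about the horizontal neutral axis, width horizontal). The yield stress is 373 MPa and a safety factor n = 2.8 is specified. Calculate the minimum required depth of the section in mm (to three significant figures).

h = 314 mm

σ_allow = 373/2.8 = 133.2 MPa.
For a rectangular section σ = 6M/(bh²), so h² = 6M/(b σ_allow) = 6×2.2700×10^8/(104×133.2) = 98310 mm².
h = 313.5 mm.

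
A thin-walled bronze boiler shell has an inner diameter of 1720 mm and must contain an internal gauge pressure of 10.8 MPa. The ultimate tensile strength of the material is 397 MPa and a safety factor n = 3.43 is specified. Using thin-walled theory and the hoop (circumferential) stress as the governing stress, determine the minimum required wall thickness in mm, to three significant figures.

t = 80.2 mm

σ_allow = 397/3.43 = 115.7 MPa.
Hoop stress σ_h = pD/(2t), so t = pD/(2σ_allow) = 10.8×1720/(2×115.7) = 80.25 mm.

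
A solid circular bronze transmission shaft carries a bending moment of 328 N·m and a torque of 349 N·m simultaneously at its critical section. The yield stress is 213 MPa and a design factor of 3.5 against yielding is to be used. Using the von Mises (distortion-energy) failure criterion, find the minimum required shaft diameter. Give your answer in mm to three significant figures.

d = 42.1 mm

σ_allow = σ_y/n = 213/3.5 = 60.86 MPa.
For a solid shaft σ_b = 32M/(πd³) and τ = 16T/(πd³), so the von Mises stress is σ' = (16/πd³)·√(4M²+3T²).
√(4M²+3T²) = √(4×(328000)² + 3×(349000)²) = 892000 N·mm.
d³ = 16×892000/(π×60.86) = 74650 mm³.
d = 42.11 mm.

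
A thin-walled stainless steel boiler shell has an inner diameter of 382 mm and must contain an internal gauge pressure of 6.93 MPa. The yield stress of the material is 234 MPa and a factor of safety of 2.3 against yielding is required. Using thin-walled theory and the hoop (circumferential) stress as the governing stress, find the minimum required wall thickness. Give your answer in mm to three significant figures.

t = 13.0 mm

σ_allow = 234/2.3 = 101.7 MPa.
Hoop stress σ_h = pD/(2t), so t = pD/(2σ_allow) = 6.93×382/(2×101.7) = 13.01 mm.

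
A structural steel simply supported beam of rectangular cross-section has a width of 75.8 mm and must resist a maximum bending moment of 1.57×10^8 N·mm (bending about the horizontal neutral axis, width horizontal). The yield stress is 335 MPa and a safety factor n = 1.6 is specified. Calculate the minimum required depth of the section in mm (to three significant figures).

σ_allow = 335/1.6 = 209.4 MPa.
For a rectangular section σ = 6M/(bh²), so h² = 6M/(b σ_allow) = 6×1.5700×10^8/(75.8×209.4) = 59350 mm².
h = 243.6 mm.

h = 244 mm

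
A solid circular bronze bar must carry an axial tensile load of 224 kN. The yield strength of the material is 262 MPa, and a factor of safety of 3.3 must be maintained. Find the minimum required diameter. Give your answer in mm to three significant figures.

Allowable stress σ_allow = 262/3.3 = 79.39 MPa.
Required area A = F/σ_allow = 224000/79.39 = 2821 mm².
A = πd²/4 → d = √(4A/π) = 59.94 mm.

d = 59.9 mm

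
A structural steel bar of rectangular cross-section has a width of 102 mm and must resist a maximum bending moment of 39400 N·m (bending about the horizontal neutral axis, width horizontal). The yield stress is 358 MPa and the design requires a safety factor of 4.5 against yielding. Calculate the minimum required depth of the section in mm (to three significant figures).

σ_allow = 358/4.5 = 79.56 MPa.
For a rectangular section σ = 6M/(bh²), so h² = 6M/(b σ_allow) = 6×3.9400×10^7/(102×79.56) = 29130 mm².
h = 170.7 mm.

h = 171 mm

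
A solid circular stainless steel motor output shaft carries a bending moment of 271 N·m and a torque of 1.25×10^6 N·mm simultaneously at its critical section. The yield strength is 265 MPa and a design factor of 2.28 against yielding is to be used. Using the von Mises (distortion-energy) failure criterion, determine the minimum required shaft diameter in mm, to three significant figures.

d = 46.1 mm

σ_allow = σ_y/n = 265/2.28 = 116.2 MPa.
For a solid shaft σ_b = 32M/(πd³) and τ = 16T/(πd³), so the von Mises stress is σ' = (16/πd³)·√(4M²+3T²).
√(4M²+3T²) = √(4×(271000)² + 3×(1.250×10^6)²) = 2.232×10^6 N·mm.
d³ = 16×2.232×10^6/(π×116.2) = 97800 mm³.
d = 46.07 mm.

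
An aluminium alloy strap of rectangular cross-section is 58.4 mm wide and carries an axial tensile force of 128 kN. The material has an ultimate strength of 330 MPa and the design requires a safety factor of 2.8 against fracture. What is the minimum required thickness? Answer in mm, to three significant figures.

t = 18.6 mm

σ_allow = 330/2.8 = 117.9 MPa.
Required area A = F/σ_allow = 128000/117.9 = 1086 mm².
t = A/w = 1086/58.4 = 18.60 mm.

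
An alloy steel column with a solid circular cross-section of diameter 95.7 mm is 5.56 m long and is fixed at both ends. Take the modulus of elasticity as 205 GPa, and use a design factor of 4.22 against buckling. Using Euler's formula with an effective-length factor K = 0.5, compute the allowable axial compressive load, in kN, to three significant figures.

P_allow = 255 kN

I = πd⁴/64 = π×95.7⁴/64 = 4.117×10^6 mm⁴.
Effective length L_e = KL = 0.5×5.56 m = 2780 mm.
Euler critical load P_cr = π²EI/L_e² = π²×205000×4.117×10^6/2780² = 1.078×10^6 N.
P_allow = P_cr/n = 1.078×10^6/4.22 = 255400 N.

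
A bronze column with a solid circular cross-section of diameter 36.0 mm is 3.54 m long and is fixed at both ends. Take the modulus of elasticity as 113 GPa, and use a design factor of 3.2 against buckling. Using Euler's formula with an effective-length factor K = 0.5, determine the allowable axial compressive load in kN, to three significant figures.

I = πd⁴/64 = π×36.0⁴/64 = 82450 mm⁴.
Effective length L_e = KL = 0.5×3.54 m = 1770 mm.
Euler critical load P_cr = π²EI/L_e² = π²×113000×82450/1770² = 29350 N.
P_allow = P_cr/n = 29350/3.2 = 9172 N.

P_allow = 9.17 kN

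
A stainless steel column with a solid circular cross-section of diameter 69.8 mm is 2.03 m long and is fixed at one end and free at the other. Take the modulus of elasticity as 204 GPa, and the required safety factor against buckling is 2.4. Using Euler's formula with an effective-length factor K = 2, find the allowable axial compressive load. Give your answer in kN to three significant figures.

P_allow = 59.3 kN

I = πd⁴/64 = π×69.8⁴/64 = 1.165×10^6 mm⁴.
Effective length L_e = KL = 2×2.03 m = 4060 mm.
Euler critical load P_cr = π²EI/L_e² = π²×204000×1.165×10^6/4060² = 142300 N.
P_allow = P_cr/n = 142300/2.4 = 59300 N.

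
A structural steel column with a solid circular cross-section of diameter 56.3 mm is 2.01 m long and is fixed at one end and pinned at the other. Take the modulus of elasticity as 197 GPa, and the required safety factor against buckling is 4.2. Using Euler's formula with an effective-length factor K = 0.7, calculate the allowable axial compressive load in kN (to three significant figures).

P_allow = 115 kN

I = πd⁴/64 = π×56.3⁴/64 = 493200 mm⁴.
Effective length L_e = KL = 0.7×2.01 m = 1407 mm.
Euler critical load P_cr = π²EI/L_e² = π²×197000×493200/1407² = 484400 N.
P_allow = P_cr/n = 484400/4.2 = 115300 N.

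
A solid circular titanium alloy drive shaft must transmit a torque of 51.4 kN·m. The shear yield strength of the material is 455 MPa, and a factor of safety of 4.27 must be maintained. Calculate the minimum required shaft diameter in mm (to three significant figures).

Allowable shear stress τ_allow = 455/4.27 = 106.6 MPa.
For a solid shaft τ = 16T/(πd³), so d³ = 16T/(π τ_allow) = 16×5.1400×10^7/(π×106.6) = 2.457×10^6 mm³.
d = (2.457×10^6)^(1/3) = 134.9 mm.

d = 135 mm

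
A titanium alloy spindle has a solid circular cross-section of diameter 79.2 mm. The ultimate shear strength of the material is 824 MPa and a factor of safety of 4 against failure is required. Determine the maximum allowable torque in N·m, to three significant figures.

T_allow = 20100 N·m

τ_allow = 824/4 = 206.0 MPa.
For a solid shaft T_allow = τ_allow·πd³/16; πd³/16 = π×79.2³/16 = 97550 mm³.
T_allow = 206.0×97550 = 2.009×10^7 N·mm = 20090 N·m.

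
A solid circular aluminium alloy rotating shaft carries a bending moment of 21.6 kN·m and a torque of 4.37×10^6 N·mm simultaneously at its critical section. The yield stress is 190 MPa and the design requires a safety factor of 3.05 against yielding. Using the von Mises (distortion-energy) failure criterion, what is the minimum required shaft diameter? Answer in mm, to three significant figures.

σ_allow = σ_y/n = 190/3.05 = 62.30 MPa.
For a solid shaft σ_b = 32M/(πd³) and τ = 16T/(πd³), so the von Mises stress is σ' = (16/πd³)·√(4M²+3T²).
√(4M²+3T²) = √(4×(2.160×10^7)² + 3×(4.370×10^6)²) = 4.386×10^7 N·mm.
d³ = 16×4.386×10^7/(π×62.30) = 3.586×10^6 mm³.
d = 153.1 mm.

d = 153 mm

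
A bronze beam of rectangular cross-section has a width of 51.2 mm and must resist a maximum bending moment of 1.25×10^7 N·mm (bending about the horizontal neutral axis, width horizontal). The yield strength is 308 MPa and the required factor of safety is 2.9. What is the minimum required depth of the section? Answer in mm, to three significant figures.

h = 117 mm

σ_allow = 308/2.9 = 106.2 MPa.
For a rectangular section σ = 6M/(bh²), so h² = 6M/(b σ_allow) = 6×1.2500×10^7/(51.2×106.2) = 13790 mm².
h = 117.4 mm.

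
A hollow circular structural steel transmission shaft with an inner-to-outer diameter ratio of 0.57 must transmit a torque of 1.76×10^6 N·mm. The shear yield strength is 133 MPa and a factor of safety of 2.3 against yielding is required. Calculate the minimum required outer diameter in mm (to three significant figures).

τ_allow = 133/2.3 = 57.83 MPa.
For a hollow shaft τ = 16T/[πd_o³(1−k⁴)] with k = 0.57, so 1−k⁴ = 0.8944.
d_o³ = 16T/[π τ_allow (1−k⁴)] = 16×1760000/(π×57.83×0.8944) = 173300 mm³.
d_o = 55.75 mm.

d_o = 55.8 mm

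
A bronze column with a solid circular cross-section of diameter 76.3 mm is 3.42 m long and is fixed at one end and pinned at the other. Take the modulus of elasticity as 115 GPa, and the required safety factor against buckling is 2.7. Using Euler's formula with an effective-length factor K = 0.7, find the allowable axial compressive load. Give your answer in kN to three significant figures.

P_allow = 122 kN

I = πd⁴/64 = π×76.3⁴/64 = 1.664×10^6 mm⁴.
Effective length L_e = KL = 0.7×3.42 m = 2394 mm.
Euler critical load P_cr = π²EI/L_e² = π²×115000×1.664×10^6/2394² = 329500 N.
P_allow = P_cr/n = 329500/2.7 = 122000 N.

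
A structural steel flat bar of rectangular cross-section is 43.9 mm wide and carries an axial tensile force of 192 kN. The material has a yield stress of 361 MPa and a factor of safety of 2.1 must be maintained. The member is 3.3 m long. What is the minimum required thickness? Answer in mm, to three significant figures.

t = 25.4 mm

σ_allow = 361/2.1 = 171.9 MPa.
Required area A = F/σ_allow = 192000/171.9 = 1117 mm².
t = A/w = 1117/43.9 = 25.44 mm.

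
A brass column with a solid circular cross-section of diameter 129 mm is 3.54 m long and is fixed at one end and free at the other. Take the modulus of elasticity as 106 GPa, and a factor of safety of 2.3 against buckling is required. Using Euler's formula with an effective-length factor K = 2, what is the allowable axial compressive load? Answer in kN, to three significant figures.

I = πd⁴/64 = π×129⁴/64 = 1.359×10^7 mm⁴.
Effective length L_e = KL = 2×3.54 m = 7080 mm.
Euler critical load P_cr = π²EI/L_e² = π²×106000×1.359×10^7/7080² = 283700 N.
P_allow = P_cr/n = 283700/2.3 = 123400 N.

P_allow = 123 kN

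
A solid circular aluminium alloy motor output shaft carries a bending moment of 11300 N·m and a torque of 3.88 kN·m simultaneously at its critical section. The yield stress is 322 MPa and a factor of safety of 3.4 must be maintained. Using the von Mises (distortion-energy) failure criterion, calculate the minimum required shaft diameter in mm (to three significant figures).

σ_allow = σ_y/n = 322/3.4 = 94.71 MPa.
For a solid shaft σ_b = 32M/(πd³) and τ = 16T/(πd³), so the von Mises stress is σ' = (16/πd³)·√(4M²+3T²).
√(4M²+3T²) = √(4×(1.130×10^7)² + 3×(3.880×10^6)²) = 2.358×10^7 N·mm.
d³ = 16×2.358×10^7/(π×94.71) = 1.268×10^6 mm³.
d = 108.2 mm.

d = 108 mm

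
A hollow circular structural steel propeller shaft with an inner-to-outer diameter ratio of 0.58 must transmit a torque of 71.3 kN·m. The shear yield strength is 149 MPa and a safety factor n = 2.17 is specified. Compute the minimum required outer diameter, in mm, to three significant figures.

τ_allow = 149/2.17 = 68.66 MPa.
For a hollow shaft τ = 16T/[πd_o³(1−k⁴)] with k = 0.58, so 1−k⁴ = 0.8868.
d_o³ = 16T/[π τ_allow (1−k⁴)] = 16×7.1300×10^7/(π×68.66×0.8868) = 5.963×10^6 mm³.
d_o = 181.3 mm.

d_o = 181 mm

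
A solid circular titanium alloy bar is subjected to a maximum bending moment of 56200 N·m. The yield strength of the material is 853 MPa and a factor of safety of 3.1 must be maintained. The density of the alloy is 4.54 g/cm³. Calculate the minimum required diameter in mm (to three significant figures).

d = 128 mm

σ_allow = 853/3.1 = 275.2 MPa.
For a solid circular section σ = 32M/(πd³), so d³ = 32M/(π σ_allow) = 32×5.6200×10^7/(π×275.2) = 2.080×10^6 mm³.
d = 127.7 mm.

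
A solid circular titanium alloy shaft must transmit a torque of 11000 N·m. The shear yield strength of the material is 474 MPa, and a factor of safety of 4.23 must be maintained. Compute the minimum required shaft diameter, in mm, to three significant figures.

Allowable shear stress τ_allow = 474/4.23 = 112.1 MPa.
For a solid shaft τ = 16T/(πd³), so d³ = 16T/(π τ_allow) = 16×1.1000×10^7/(π×112.1) = 499900 mm³.
d = (499900)^(1/3) = 79.37 mm.

d = 79.4 mm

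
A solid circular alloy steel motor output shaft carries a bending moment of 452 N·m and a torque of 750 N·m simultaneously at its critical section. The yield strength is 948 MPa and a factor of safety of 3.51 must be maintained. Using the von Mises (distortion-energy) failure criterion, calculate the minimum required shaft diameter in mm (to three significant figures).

d = 31.0 mm

σ_allow = σ_y/n = 948/3.51 = 270.1 MPa.
For a solid shaft σ_b = 32M/(πd³) and τ = 16T/(πd³), so the von Mises stress is σ' = (16/πd³)·√(4M²+3T²).
√(4M²+3T²) = √(4×(452000)² + 3×(750000)²) = 1.583×10^6 N·mm.
d³ = 16×1.583×10^6/(π×270.1) = 29840 mm³.
d = 31.02 mm.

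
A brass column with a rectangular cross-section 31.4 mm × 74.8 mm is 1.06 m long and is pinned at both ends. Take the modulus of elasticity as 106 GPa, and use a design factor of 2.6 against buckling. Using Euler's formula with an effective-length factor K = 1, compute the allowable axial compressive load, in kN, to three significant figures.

Buckling occurs about the weak axis: I_min = h·b³/12 = 74.8×31.4³/12 = 193000 mm⁴ (b = 31.4 mm is the smaller dimension).
Effective length L_e = KL = 1×1.06 m = 1060 mm.
Euler critical load P_cr = π²EI/L_e² = π²×106000×193000/1060² = 179700 N.
P_allow = P_cr/n = 179700/2.6 = 69110 N.

P_allow = 69.1 kN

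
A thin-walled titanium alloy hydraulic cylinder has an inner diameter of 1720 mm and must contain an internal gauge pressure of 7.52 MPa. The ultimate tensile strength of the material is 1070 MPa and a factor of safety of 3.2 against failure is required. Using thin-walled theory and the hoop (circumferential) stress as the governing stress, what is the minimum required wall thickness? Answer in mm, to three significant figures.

σ_allow = 1070/3.2 = 334.4 MPa.
Hoop stress σ_h = pD/(2t), so t = pD/(2σ_allow) = 7.52×1720/(2×334.4) = 19.34 mm.

t = 19.3 mm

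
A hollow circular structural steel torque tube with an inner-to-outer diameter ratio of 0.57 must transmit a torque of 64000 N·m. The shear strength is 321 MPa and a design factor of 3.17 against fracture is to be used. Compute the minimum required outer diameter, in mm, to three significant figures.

d_o = 153 mm

τ_allow = 321/3.17 = 101.3 MPa.
For a hollow shaft τ = 16T/[πd_o³(1−k⁴)] with k = 0.57, so 1−k⁴ = 0.8944.
d_o³ = 16T/[π τ_allow (1−k⁴)] = 16×6.4000×10^7/(π×101.3×0.8944) = 3.599×10^6 mm³.
d_o = 153.2 mm.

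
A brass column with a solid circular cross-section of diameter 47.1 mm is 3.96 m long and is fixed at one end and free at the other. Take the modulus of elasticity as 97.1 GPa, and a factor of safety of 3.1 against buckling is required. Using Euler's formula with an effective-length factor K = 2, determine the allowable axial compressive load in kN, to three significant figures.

P_allow = 1.19 kN

I = πd⁴/64 = π×47.1⁴/64 = 241600 mm⁴.
Effective length L_e = KL = 2×3.96 m = 7920 mm.
Euler critical load P_cr = π²EI/L_e² = π²×97100×241600/7920² = 3691 N.
P_allow = P_cr/n = 3691/3.1 = 1191 N.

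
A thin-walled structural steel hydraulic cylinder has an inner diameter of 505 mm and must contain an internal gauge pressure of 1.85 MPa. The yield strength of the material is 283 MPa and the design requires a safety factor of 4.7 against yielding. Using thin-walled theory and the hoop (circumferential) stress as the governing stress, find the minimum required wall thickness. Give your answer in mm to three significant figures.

σ_allow = 283/4.7 = 60.21 MPa.
Hoop stress σ_h = pD/(2t), so t = pD/(2σ_allow) = 1.85×505/(2×60.21) = 7.758 mm.

t = 7.76 mm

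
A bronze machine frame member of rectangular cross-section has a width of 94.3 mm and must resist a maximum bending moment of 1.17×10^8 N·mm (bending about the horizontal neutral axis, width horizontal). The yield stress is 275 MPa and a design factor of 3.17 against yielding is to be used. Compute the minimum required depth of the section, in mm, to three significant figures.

h = 293 mm

σ_allow = 275/3.17 = 86.75 MPa.
For a rectangular section σ = 6M/(bh²), so h² = 6M/(b σ_allow) = 6×1.1700×10^8/(94.3×86.75) = 85810 mm².
h = 292.9 mm.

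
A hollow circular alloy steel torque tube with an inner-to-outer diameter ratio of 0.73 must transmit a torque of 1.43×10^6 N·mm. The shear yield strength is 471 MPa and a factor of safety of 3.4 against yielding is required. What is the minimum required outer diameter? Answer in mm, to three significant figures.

τ_allow = 471/3.4 = 138.5 MPa.
For a hollow shaft τ = 16T/[πd_o³(1−k⁴)] with k = 0.73, so 1−k⁴ = 0.7160.
d_o³ = 16T/[π τ_allow (1−k⁴)] = 16×1430000/(π×138.5×0.7160) = 73420 mm³.
d_o = 41.87 mm.

d_o = 41.9 mm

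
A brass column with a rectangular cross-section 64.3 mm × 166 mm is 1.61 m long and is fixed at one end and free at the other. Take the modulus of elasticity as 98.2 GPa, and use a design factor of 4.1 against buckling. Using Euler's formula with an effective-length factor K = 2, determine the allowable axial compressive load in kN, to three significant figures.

Buckling occurs about the weak axis: I_min = h·b³/12 = 166×64.3³/12 = 3.678×10^6 mm⁴ (b = 64.3 mm is the smaller dimension).
Effective length L_e = KL = 2×1.61 m = 3220 mm.
Euler critical load P_cr = π²EI/L_e² = π²×98200×3.678×10^6/3220² = 343800 N.
P_allow = P_cr/n = 343800/4.1 = 83840 N.

P_allow = 83.8 kN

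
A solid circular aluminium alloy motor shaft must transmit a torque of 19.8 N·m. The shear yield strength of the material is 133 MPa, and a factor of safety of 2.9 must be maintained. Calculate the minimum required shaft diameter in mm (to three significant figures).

d = 13.0 mm

Allowable shear stress τ_allow = 133/2.9 = 45.86 MPa.
For a solid shaft τ = 16T/(πd³), so d³ = 16T/(π τ_allow) = 16×19800/(π×45.86) = 2199 mm³.
d = (2199)^(1/3) = 13.00 mm.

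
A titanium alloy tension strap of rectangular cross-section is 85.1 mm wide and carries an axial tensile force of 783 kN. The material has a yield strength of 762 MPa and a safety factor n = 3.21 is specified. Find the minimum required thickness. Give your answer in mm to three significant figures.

t = 38.8 mm

σ_allow = 762/3.21 = 237.4 MPa.
Required area A = F/σ_allow = 783000/237.4 = 3298 mm².
t = A/w = 3298/85.1 = 38.76 mm.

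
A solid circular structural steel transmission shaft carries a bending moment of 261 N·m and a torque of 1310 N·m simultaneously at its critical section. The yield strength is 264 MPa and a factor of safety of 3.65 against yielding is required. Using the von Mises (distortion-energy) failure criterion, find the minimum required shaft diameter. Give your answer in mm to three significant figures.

σ_allow = σ_y/n = 264/3.65 = 72.33 MPa.
For a solid shaft σ_b = 32M/(πd³) and τ = 16T/(πd³), so the von Mises stress is σ' = (16/πd³)·√(4M²+3T²).
√(4M²+3T²) = √(4×(261000)² + 3×(1.310×10^6)²) = 2.328×10^6 N·mm.
d³ = 16×2.328×10^6/(π×72.33) = 163900 mm³.
d = 54.73 mm.

d = 54.7 mm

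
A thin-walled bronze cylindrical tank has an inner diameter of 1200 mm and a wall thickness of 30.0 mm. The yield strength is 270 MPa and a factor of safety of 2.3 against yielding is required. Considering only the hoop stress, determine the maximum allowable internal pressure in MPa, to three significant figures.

p_allow = 5.87 MPa

σ_allow = 270/2.3 = 117.4 MPa.
σ_h = pD/(2t) → p_allow = 2σ_allow t/D = 2×117.4×30.0/1200 = 5.870 MPa.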